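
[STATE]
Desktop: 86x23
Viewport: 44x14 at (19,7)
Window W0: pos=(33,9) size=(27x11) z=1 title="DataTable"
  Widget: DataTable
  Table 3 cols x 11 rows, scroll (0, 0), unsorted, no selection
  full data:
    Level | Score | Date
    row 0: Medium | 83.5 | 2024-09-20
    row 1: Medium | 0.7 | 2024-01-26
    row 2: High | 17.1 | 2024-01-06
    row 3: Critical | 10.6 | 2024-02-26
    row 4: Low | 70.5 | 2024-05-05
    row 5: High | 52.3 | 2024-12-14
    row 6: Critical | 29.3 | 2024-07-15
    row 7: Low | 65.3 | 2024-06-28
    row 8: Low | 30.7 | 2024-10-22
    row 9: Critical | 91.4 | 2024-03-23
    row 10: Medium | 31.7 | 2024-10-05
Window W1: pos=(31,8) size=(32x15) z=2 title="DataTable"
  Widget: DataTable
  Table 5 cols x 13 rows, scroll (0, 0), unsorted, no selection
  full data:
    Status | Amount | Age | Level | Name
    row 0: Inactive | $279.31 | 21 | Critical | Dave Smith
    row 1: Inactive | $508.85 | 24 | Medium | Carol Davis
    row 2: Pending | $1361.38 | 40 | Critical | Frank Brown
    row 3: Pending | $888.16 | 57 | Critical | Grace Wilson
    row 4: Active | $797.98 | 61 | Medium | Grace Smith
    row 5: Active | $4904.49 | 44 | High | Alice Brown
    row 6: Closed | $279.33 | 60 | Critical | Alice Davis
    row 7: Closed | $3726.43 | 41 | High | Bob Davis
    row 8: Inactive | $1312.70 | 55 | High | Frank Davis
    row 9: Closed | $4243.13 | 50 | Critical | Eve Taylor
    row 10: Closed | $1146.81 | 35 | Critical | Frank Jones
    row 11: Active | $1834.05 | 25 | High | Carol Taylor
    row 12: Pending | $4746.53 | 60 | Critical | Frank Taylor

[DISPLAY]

                                            
            ┏━━━━━━━━━━━━━━━━━━━━━━━━━━━━━━┓
            ┃ DataTable                    ┃
            ┠──────────────────────────────┨
            ┃Status  │Amount  │Age│Level   ┃
            ┃────────┼────────┼───┼────────┃
            ┃Inactive│$279.31 │21 │Critical┃
            ┃Inactive│$508.85 │24 │Medium  ┃
            ┃Pending │$1361.38│40 │Critical┃
            ┃Pending │$888.16 │57 │Critical┃
            ┃Active  │$797.98 │61 │Medium  ┃
            ┃Active  │$4904.49│44 │High    ┃
            ┃Closed  │$279.33 │60 │Critical┃
            ┃Closed  │$3726.43│41 │High    ┃


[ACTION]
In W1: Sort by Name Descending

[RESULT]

                                            
            ┏━━━━━━━━━━━━━━━━━━━━━━━━━━━━━━┓
            ┃ DataTable                    ┃
            ┠──────────────────────────────┨
            ┃Status  │Amount  │Age│Level   ┃
            ┃────────┼────────┼───┼────────┃
            ┃Pending │$888.16 │57 │Critical┃
            ┃Active  │$797.98 │61 │Medium  ┃
            ┃Pending │$4746.53│60 │Critical┃
            ┃Closed  │$1146.81│35 │Critical┃
            ┃Inactive│$1312.70│55 │High    ┃
            ┃Pending │$1361.38│40 │Critical┃
            ┃Closed  │$4243.13│50 │Critical┃
            ┃Inactive│$279.31 │21 │Critical┃


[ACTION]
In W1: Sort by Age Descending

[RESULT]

                                            
            ┏━━━━━━━━━━━━━━━━━━━━━━━━━━━━━━┓
            ┃ DataTable                    ┃
            ┠──────────────────────────────┨
            ┃Status  │Amount  │Ag▼│Level   ┃
            ┃────────┼────────┼───┼────────┃
            ┃Active  │$797.98 │61 │Medium  ┃
            ┃Pending │$4746.53│60 │Critical┃
            ┃Closed  │$279.33 │60 │Critical┃
            ┃Pending │$888.16 │57 │Critical┃
            ┃Inactive│$1312.70│55 │High    ┃
            ┃Closed  │$4243.13│50 │Critical┃
            ┃Active  │$4904.49│44 │High    ┃
            ┃Closed  │$3726.43│41 │High    ┃


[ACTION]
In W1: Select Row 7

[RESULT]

                                            
            ┏━━━━━━━━━━━━━━━━━━━━━━━━━━━━━━┓
            ┃ DataTable                    ┃
            ┠──────────────────────────────┨
            ┃Status  │Amount  │Ag▼│Level   ┃
            ┃────────┼────────┼───┼────────┃
            ┃Active  │$797.98 │61 │Medium  ┃
            ┃Pending │$4746.53│60 │Critical┃
            ┃Closed  │$279.33 │60 │Critical┃
            ┃Pending │$888.16 │57 │Critical┃
            ┃Inactive│$1312.70│55 │High    ┃
            ┃Closed  │$4243.13│50 │Critical┃
            ┃Active  │$4904.49│44 │High    ┃
            ┃>losed  │$3726.43│41 │High    ┃


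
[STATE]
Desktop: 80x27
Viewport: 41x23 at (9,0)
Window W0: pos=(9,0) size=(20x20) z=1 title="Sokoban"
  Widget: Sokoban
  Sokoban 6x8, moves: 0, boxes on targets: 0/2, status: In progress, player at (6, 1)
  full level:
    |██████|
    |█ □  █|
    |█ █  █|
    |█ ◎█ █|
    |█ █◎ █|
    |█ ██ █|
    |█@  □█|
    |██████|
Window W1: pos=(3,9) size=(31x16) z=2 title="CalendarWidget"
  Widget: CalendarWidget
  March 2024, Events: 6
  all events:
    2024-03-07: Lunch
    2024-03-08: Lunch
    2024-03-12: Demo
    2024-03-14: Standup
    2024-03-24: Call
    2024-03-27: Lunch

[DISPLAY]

┏━━━━━━━━━━━━━━━━━━┓                     
┃ Sokoban          ┃                     
┠──────────────────┨                     
┃██████            ┃                     
┃█ □  █            ┃                     
┃█ █  █            ┃                     
┃█ ◎█ █            ┃                     
┃█ █◎ █            ┃                     
┃█ ██ █            ┃                     
━━━━━━━━━━━━━━━━━━━━━━━━┓                
ndarWidget              ┃                
────────────────────────┨                
     March 2024         ┃                
 We Th Fr Sa Su         ┃                
        1  2  3         ┃                
  6  7*  8*  9 10       ┃                
* 13 14* 15 16 17       ┃                
 20 21 22 23 24*        ┃                
 27* 28 29 30 31        ┃                
                        ┃                
                        ┃                
                        ┃                
                        ┃                


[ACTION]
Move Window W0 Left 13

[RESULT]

━━━━━━━━━━┓                              
          ┃                              
──────────┨                              
          ┃                              
          ┃                              
          ┃                              
          ┃                              
          ┃                              
          ┃                              
━━━━━━━━━━━━━━━━━━━━━━━━┓                
ndarWidget              ┃                
────────────────────────┨                
     March 2024         ┃                
 We Th Fr Sa Su         ┃                
        1  2  3         ┃                
  6  7*  8*  9 10       ┃                
* 13 14* 15 16 17       ┃                
 20 21 22 23 24*        ┃                
 27* 28 29 30 31        ┃                
                        ┃                
                        ┃                
                        ┃                
                        ┃                


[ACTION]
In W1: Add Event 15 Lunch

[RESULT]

━━━━━━━━━━┓                              
          ┃                              
──────────┨                              
          ┃                              
          ┃                              
          ┃                              
          ┃                              
          ┃                              
          ┃                              
━━━━━━━━━━━━━━━━━━━━━━━━┓                
ndarWidget              ┃                
────────────────────────┨                
     March 2024         ┃                
 We Th Fr Sa Su         ┃                
        1  2  3         ┃                
  6  7*  8*  9 10       ┃                
* 13 14* 15* 16 17      ┃                
 20 21 22 23 24*        ┃                
 27* 28 29 30 31        ┃                
                        ┃                
                        ┃                
                        ┃                
                        ┃                


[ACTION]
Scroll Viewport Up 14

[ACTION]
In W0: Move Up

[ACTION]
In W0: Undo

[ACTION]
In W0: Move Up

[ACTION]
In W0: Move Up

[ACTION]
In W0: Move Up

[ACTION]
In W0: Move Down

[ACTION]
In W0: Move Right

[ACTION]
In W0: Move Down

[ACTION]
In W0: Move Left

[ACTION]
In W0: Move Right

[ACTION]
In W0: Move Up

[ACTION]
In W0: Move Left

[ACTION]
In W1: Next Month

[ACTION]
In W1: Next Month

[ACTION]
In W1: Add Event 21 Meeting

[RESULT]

━━━━━━━━━━┓                              
          ┃                              
──────────┨                              
          ┃                              
          ┃                              
          ┃                              
          ┃                              
          ┃                              
          ┃                              
━━━━━━━━━━━━━━━━━━━━━━━━┓                
ndarWidget              ┃                
────────────────────────┨                
      May 2024          ┃                
 We Th Fr Sa Su         ┃                
  1  2  3  4  5         ┃                
  8  9 10 11 12         ┃                
 15 16 17 18 19         ┃                
* 22 23 24 25 26        ┃                
 29 30 31               ┃                
                        ┃                
                        ┃                
                        ┃                
                        ┃                


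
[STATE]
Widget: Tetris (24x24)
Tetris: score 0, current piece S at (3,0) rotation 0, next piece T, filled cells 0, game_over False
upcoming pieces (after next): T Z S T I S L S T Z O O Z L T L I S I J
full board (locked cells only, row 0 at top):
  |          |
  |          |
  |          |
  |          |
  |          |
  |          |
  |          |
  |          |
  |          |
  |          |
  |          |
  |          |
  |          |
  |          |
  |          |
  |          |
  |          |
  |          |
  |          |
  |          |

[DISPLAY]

    ░░    │Next:        
   ░░     │ ▒           
          │▒▒▒          
          │             
          │             
          │             
          │Score:       
          │0            
          │             
          │             
          │             
          │             
          │             
          │             
          │             
          │             
          │             
          │             
          │             
          │             
          │             
          │             
          │             
          │             


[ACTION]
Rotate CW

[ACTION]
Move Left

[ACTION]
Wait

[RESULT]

          │Next:        
  ░       │ ▒           
  ░░      │▒▒▒          
   ░      │             
          │             
          │             
          │Score:       
          │0            
          │             
          │             
          │             
          │             
          │             
          │             
          │             
          │             
          │             
          │             
          │             
          │             
          │             
          │             
          │             
          │             


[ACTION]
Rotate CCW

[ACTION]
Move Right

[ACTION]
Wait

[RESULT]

          │Next:        
          │ ▒           
    ░░    │▒▒▒          
   ░░     │             
          │             
          │             
          │Score:       
          │0            
          │             
          │             
          │             
          │             
          │             
          │             
          │             
          │             
          │             
          │             
          │             
          │             
          │             
          │             
          │             
          │             


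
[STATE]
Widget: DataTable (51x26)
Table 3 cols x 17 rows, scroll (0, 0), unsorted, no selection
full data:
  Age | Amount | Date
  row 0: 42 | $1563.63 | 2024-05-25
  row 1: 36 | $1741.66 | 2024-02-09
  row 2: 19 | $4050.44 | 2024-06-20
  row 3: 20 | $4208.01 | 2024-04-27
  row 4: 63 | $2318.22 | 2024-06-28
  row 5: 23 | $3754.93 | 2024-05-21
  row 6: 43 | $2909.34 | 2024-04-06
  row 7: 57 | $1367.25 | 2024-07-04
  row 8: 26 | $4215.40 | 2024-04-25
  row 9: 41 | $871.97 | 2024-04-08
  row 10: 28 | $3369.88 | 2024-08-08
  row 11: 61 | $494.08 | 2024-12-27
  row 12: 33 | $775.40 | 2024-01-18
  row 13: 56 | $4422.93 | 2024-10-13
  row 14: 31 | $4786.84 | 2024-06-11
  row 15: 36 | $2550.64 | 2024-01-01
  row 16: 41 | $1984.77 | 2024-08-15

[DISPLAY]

Age│Amount  │Date                                  
───┼────────┼──────────                            
42 │$1563.63│2024-05-25                            
36 │$1741.66│2024-02-09                            
19 │$4050.44│2024-06-20                            
20 │$4208.01│2024-04-27                            
63 │$2318.22│2024-06-28                            
23 │$3754.93│2024-05-21                            
43 │$2909.34│2024-04-06                            
57 │$1367.25│2024-07-04                            
26 │$4215.40│2024-04-25                            
41 │$871.97 │2024-04-08                            
28 │$3369.88│2024-08-08                            
61 │$494.08 │2024-12-27                            
33 │$775.40 │2024-01-18                            
56 │$4422.93│2024-10-13                            
31 │$4786.84│2024-06-11                            
36 │$2550.64│2024-01-01                            
41 │$1984.77│2024-08-15                            
                                                   
                                                   
                                                   
                                                   
                                                   
                                                   
                                                   


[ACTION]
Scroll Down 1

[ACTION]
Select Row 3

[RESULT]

Age│Amount  │Date                                  
───┼────────┼──────────                            
42 │$1563.63│2024-05-25                            
36 │$1741.66│2024-02-09                            
19 │$4050.44│2024-06-20                            
>0 │$4208.01│2024-04-27                            
63 │$2318.22│2024-06-28                            
23 │$3754.93│2024-05-21                            
43 │$2909.34│2024-04-06                            
57 │$1367.25│2024-07-04                            
26 │$4215.40│2024-04-25                            
41 │$871.97 │2024-04-08                            
28 │$3369.88│2024-08-08                            
61 │$494.08 │2024-12-27                            
33 │$775.40 │2024-01-18                            
56 │$4422.93│2024-10-13                            
31 │$4786.84│2024-06-11                            
36 │$2550.64│2024-01-01                            
41 │$1984.77│2024-08-15                            
                                                   
                                                   
                                                   
                                                   
                                                   
                                                   
                                                   


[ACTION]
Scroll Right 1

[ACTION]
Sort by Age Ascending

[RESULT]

Ag▲│Amount  │Date                                  
───┼────────┼──────────                            
19 │$4050.44│2024-06-20                            
20 │$4208.01│2024-04-27                            
23 │$3754.93│2024-05-21                            
>6 │$4215.40│2024-04-25                            
28 │$3369.88│2024-08-08                            
31 │$4786.84│2024-06-11                            
33 │$775.40 │2024-01-18                            
36 │$1741.66│2024-02-09                            
36 │$2550.64│2024-01-01                            
41 │$871.97 │2024-04-08                            
41 │$1984.77│2024-08-15                            
42 │$1563.63│2024-05-25                            
43 │$2909.34│2024-04-06                            
56 │$4422.93│2024-10-13                            
57 │$1367.25│2024-07-04                            
61 │$494.08 │2024-12-27                            
63 │$2318.22│2024-06-28                            
                                                   
                                                   
                                                   
                                                   
                                                   
                                                   
                                                   


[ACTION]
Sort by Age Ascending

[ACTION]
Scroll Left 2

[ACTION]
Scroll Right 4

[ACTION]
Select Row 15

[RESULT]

Ag▲│Amount  │Date                                  
───┼────────┼──────────                            
19 │$4050.44│2024-06-20                            
20 │$4208.01│2024-04-27                            
23 │$3754.93│2024-05-21                            
26 │$4215.40│2024-04-25                            
28 │$3369.88│2024-08-08                            
31 │$4786.84│2024-06-11                            
33 │$775.40 │2024-01-18                            
36 │$1741.66│2024-02-09                            
36 │$2550.64│2024-01-01                            
41 │$871.97 │2024-04-08                            
41 │$1984.77│2024-08-15                            
42 │$1563.63│2024-05-25                            
43 │$2909.34│2024-04-06                            
56 │$4422.93│2024-10-13                            
57 │$1367.25│2024-07-04                            
>1 │$494.08 │2024-12-27                            
63 │$2318.22│2024-06-28                            
                                                   
                                                   
                                                   
                                                   
                                                   
                                                   
                                                   


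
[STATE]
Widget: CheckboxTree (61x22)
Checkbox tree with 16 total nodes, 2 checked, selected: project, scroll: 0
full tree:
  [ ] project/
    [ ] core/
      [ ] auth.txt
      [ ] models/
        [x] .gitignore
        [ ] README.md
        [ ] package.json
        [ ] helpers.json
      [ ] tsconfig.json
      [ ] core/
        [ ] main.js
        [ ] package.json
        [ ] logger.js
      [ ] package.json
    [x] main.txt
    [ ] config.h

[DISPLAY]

>[-] project/                                                
   [-] core/                                                 
     [ ] auth.txt                                            
     [-] models/                                             
       [x] .gitignore                                        
       [ ] README.md                                         
       [ ] package.json                                      
       [ ] helpers.json                                      
     [ ] tsconfig.json                                       
     [ ] core/                                               
       [ ] main.js                                           
       [ ] package.json                                      
       [ ] logger.js                                         
     [ ] package.json                                        
   [x] main.txt                                              
   [ ] config.h                                              
                                                             
                                                             
                                                             
                                                             
                                                             
                                                             


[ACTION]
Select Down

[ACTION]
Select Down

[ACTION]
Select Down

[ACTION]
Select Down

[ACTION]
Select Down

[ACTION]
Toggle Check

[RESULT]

 [-] project/                                                
   [-] core/                                                 
     [ ] auth.txt                                            
     [-] models/                                             
       [x] .gitignore                                        
>      [x] README.md                                         
       [ ] package.json                                      
       [ ] helpers.json                                      
     [ ] tsconfig.json                                       
     [ ] core/                                               
       [ ] main.js                                           
       [ ] package.json                                      
       [ ] logger.js                                         
     [ ] package.json                                        
   [x] main.txt                                              
   [ ] config.h                                              
                                                             
                                                             
                                                             
                                                             
                                                             
                                                             


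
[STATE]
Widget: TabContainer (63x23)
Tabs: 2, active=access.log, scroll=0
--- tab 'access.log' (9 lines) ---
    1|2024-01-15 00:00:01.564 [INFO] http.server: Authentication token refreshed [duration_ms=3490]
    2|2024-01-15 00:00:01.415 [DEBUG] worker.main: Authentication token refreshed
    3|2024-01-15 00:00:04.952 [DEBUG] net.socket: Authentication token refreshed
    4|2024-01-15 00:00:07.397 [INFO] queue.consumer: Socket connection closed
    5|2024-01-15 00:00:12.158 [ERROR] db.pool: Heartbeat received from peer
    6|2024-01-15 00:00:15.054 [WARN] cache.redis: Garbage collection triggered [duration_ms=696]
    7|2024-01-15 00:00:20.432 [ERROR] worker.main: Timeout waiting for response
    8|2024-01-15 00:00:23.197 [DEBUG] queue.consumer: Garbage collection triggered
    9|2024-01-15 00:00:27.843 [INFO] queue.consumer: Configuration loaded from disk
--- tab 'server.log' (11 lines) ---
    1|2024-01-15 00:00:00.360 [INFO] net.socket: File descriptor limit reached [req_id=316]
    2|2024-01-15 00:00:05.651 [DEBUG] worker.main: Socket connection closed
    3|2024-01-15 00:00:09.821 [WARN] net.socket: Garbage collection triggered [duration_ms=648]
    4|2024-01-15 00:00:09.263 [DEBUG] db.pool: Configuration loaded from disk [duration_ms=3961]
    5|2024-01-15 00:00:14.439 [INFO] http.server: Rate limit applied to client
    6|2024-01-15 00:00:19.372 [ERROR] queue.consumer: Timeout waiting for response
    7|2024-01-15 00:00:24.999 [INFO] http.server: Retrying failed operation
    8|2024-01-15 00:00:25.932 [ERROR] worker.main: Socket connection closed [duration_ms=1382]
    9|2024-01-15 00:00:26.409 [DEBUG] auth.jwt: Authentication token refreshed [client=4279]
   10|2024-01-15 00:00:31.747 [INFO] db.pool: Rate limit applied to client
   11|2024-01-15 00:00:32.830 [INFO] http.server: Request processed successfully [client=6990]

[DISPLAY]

[access.log]│ server.log                                       
───────────────────────────────────────────────────────────────
2024-01-15 00:00:01.564 [INFO] http.server: Authentication toke
2024-01-15 00:00:01.415 [DEBUG] worker.main: Authentication tok
2024-01-15 00:00:04.952 [DEBUG] net.socket: Authentication toke
2024-01-15 00:00:07.397 [INFO] queue.consumer: Socket connectio
2024-01-15 00:00:12.158 [ERROR] db.pool: Heartbeat received fro
2024-01-15 00:00:15.054 [WARN] cache.redis: Garbage collection 
2024-01-15 00:00:20.432 [ERROR] worker.main: Timeout waiting fo
2024-01-15 00:00:23.197 [DEBUG] queue.consumer: Garbage collect
2024-01-15 00:00:27.843 [INFO] queue.consumer: Configuration lo
                                                               
                                                               
                                                               
                                                               
                                                               
                                                               
                                                               
                                                               
                                                               
                                                               
                                                               
                                                               


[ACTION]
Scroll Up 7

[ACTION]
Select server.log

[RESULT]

 access.log │[server.log]                                      
───────────────────────────────────────────────────────────────
2024-01-15 00:00:00.360 [INFO] net.socket: File descriptor limi
2024-01-15 00:00:05.651 [DEBUG] worker.main: Socket connection 
2024-01-15 00:00:09.821 [WARN] net.socket: Garbage collection t
2024-01-15 00:00:09.263 [DEBUG] db.pool: Configuration loaded f
2024-01-15 00:00:14.439 [INFO] http.server: Rate limit applied 
2024-01-15 00:00:19.372 [ERROR] queue.consumer: Timeout waiting
2024-01-15 00:00:24.999 [INFO] http.server: Retrying failed ope
2024-01-15 00:00:25.932 [ERROR] worker.main: Socket connection 
2024-01-15 00:00:26.409 [DEBUG] auth.jwt: Authentication token 
2024-01-15 00:00:31.747 [INFO] db.pool: Rate limit applied to c
2024-01-15 00:00:32.830 [INFO] http.server: Request processed s
                                                               
                                                               
                                                               
                                                               
                                                               
                                                               
                                                               
                                                               
                                                               
                                                               


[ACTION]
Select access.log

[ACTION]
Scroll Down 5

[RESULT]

[access.log]│ server.log                                       
───────────────────────────────────────────────────────────────
2024-01-15 00:00:15.054 [WARN] cache.redis: Garbage collection 
2024-01-15 00:00:20.432 [ERROR] worker.main: Timeout waiting fo
2024-01-15 00:00:23.197 [DEBUG] queue.consumer: Garbage collect
2024-01-15 00:00:27.843 [INFO] queue.consumer: Configuration lo
                                                               
                                                               
                                                               
                                                               
                                                               
                                                               
                                                               
                                                               
                                                               
                                                               
                                                               
                                                               
                                                               
                                                               
                                                               
                                                               
                                                               


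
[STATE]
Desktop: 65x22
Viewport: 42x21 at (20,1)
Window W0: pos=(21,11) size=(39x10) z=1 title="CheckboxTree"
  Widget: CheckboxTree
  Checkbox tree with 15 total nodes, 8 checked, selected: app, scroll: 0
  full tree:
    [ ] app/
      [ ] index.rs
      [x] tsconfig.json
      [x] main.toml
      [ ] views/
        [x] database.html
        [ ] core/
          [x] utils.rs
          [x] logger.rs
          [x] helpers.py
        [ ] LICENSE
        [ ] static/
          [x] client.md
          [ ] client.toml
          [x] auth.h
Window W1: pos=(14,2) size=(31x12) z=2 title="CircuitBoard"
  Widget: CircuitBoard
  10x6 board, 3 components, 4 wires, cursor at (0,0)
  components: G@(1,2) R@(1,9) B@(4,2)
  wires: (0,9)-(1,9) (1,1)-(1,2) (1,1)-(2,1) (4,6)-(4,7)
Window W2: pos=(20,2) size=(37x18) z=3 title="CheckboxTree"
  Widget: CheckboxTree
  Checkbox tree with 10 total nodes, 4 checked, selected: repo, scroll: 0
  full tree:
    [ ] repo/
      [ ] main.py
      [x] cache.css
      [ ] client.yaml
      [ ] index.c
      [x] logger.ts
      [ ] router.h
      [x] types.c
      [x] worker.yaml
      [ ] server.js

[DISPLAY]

                                          
┏━━━━━━━━━━━━━━━━━━━━━━━━━━━━━━━━━━━┓     
┃ CheckboxTree                      ┃     
┠───────────────────────────────────┨     
┃>[-] repo/                         ┃     
┃   [ ] main.py                     ┃     
┃   [x] cache.css                   ┃     
┃   [ ] client.yaml                 ┃     
┃   [ ] index.c                     ┃     
┃   [x] logger.ts                   ┃     
┃   [ ] router.h                    ┃━━┓  
┃   [x] types.c                     ┃  ┃  
┃   [x] worker.yaml                 ┃──┨  
┃   [ ] server.js                   ┃  ┃  
┃                                   ┃  ┃  
┃                                   ┃  ┃  
┃                                   ┃  ┃  
┃                                   ┃  ┃  
┗━━━━━━━━━━━━━━━━━━━━━━━━━━━━━━━━━━━┛  ┃  
 ┗━━━━━━━━━━━━━━━━━━━━━━━━━━━━━━━━━━━━━┛  
                                          


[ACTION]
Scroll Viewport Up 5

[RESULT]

                                          
                                          
┏━━━━━━━━━━━━━━━━━━━━━━━━━━━━━━━━━━━┓     
┃ CheckboxTree                      ┃     
┠───────────────────────────────────┨     
┃>[-] repo/                         ┃     
┃   [ ] main.py                     ┃     
┃   [x] cache.css                   ┃     
┃   [ ] client.yaml                 ┃     
┃   [ ] index.c                     ┃     
┃   [x] logger.ts                   ┃     
┃   [ ] router.h                    ┃━━┓  
┃   [x] types.c                     ┃  ┃  
┃   [x] worker.yaml                 ┃──┨  
┃   [ ] server.js                   ┃  ┃  
┃                                   ┃  ┃  
┃                                   ┃  ┃  
┃                                   ┃  ┃  
┃                                   ┃  ┃  
┗━━━━━━━━━━━━━━━━━━━━━━━━━━━━━━━━━━━┛  ┃  
 ┗━━━━━━━━━━━━━━━━━━━━━━━━━━━━━━━━━━━━━┛  


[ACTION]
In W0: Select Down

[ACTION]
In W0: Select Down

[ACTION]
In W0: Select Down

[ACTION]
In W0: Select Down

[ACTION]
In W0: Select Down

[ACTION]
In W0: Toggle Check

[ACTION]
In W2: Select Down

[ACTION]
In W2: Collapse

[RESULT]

                                          
                                          
┏━━━━━━━━━━━━━━━━━━━━━━━━━━━━━━━━━━━┓     
┃ CheckboxTree                      ┃     
┠───────────────────────────────────┨     
┃ [-] repo/                         ┃     
┃>  [ ] main.py                     ┃     
┃   [x] cache.css                   ┃     
┃   [ ] client.yaml                 ┃     
┃   [ ] index.c                     ┃     
┃   [x] logger.ts                   ┃     
┃   [ ] router.h                    ┃━━┓  
┃   [x] types.c                     ┃  ┃  
┃   [x] worker.yaml                 ┃──┨  
┃   [ ] server.js                   ┃  ┃  
┃                                   ┃  ┃  
┃                                   ┃  ┃  
┃                                   ┃  ┃  
┃                                   ┃  ┃  
┗━━━━━━━━━━━━━━━━━━━━━━━━━━━━━━━━━━━┛  ┃  
 ┗━━━━━━━━━━━━━━━━━━━━━━━━━━━━━━━━━━━━━┛  


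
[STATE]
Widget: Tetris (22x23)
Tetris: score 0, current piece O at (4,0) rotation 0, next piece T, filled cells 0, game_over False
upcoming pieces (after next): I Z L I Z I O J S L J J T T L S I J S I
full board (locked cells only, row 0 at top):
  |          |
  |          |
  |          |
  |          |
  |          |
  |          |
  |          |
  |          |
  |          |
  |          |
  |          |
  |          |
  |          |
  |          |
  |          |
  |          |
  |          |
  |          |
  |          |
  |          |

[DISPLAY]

    ▓▓    │Next:      
    ▓▓    │ ▒         
          │▒▒▒        
          │           
          │           
          │           
          │Score:     
          │0          
          │           
          │           
          │           
          │           
          │           
          │           
          │           
          │           
          │           
          │           
          │           
          │           
          │           
          │           
          │           


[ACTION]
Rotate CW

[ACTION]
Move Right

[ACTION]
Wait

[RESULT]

          │Next:      
     ▓▓   │ ▒         
     ▓▓   │▒▒▒        
          │           
          │           
          │           
          │Score:     
          │0          
          │           
          │           
          │           
          │           
          │           
          │           
          │           
          │           
          │           
          │           
          │           
          │           
          │           
          │           
          │           


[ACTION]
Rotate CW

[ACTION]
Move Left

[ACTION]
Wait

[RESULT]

          │Next:      
          │ ▒         
    ▓▓    │▒▒▒        
    ▓▓    │           
          │           
          │           
          │Score:     
          │0          
          │           
          │           
          │           
          │           
          │           
          │           
          │           
          │           
          │           
          │           
          │           
          │           
          │           
          │           
          │           


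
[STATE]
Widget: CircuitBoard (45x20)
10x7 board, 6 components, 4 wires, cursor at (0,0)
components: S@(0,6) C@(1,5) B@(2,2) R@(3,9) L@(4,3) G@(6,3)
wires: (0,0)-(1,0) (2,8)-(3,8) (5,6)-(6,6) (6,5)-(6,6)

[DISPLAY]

   0 1 2 3 4 5 6 7 8 9                       
0  [.]                      S                
    │                                        
1   ·                   C                    
                                             
2           B                       ·        
                                    │        
3                                   ·   R    
                                             
4               L                            
                                             
5                           ·                
                            │                
6               G       · ─ ·                
Cursor: (0,0)                                
                                             
                                             
                                             
                                             
                                             


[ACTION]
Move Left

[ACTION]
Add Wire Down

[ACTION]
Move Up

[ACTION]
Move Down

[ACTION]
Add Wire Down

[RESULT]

   0 1 2 3 4 5 6 7 8 9                       
0   ·                       S                
    │                                        
1  [.]                  C                    
    │                                        
2   ·       B                       ·        
                                    │        
3                                   ·   R    
                                             
4               L                            
                                             
5                           ·                
                            │                
6               G       · ─ ·                
Cursor: (1,0)                                
                                             
                                             
                                             
                                             
                                             
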